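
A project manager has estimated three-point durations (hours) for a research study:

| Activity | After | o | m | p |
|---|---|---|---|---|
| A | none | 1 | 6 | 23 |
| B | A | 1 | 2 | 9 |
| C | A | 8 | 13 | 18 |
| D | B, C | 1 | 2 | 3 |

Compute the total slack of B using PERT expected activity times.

10 hours

te_A = (1 + 4·6 + 23)/6 = 48/6 = 8
te_B = (1 + 4·2 + 9)/6 = 18/6 = 3
te_C = (8 + 4·13 + 18)/6 = 78/6 = 13
te_D = (1 + 4·2 + 3)/6 = 12/6 = 2

Forward pass:
ES_A = 0; EF_A = 8
ES_B = 8; EF_B = 8+3 = 11
ES_C = 8; EF_C = 8+13 = 21
ES_D = max(EF_B=11, EF_C=21) = 21; EF_D = 21+2 = 23
Expected project duration μ = 23 hours. Critical path: A → C → D.

Backward pass:
LF_D = 23; LS_D = 23−2 = 21
LF_C = LS_D = 21; LS_C = 21−13 = 8
LF_B = LS_D = 21; LS_B = 21−3 = 18
LF_A = min(LS_B=18, LS_C=8) = 8; LS_A = 8−8 = 0
Slack_B = LS_B − ES_B = 18 − 8 = 10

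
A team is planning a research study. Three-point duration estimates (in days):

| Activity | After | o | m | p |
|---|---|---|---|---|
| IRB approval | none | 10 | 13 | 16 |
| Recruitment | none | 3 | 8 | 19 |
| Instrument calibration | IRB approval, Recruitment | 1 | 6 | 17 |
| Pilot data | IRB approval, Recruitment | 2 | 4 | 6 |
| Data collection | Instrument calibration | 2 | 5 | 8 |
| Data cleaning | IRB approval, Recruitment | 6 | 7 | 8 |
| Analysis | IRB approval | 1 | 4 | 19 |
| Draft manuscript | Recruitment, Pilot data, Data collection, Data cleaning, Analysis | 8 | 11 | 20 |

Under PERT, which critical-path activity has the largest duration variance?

Instrument calibration

te_IRB approval = (10 + 4·13 + 16)/6 = 78/6 = 13; σ²_IRB approval = ((16−10)/6)² = 1.000
te_Recruitment = (3 + 4·8 + 19)/6 = 54/6 = 9; σ²_Recruitment = ((19−3)/6)² = 7.111
te_Instrument calibration = (1 + 4·6 + 17)/6 = 42/6 = 7; σ²_Instrument calibration = ((17−1)/6)² = 7.111
te_Pilot data = (2 + 4·4 + 6)/6 = 24/6 = 4; σ²_Pilot data = ((6−2)/6)² = 0.444
te_Data collection = (2 + 4·5 + 8)/6 = 30/6 = 5; σ²_Data collection = ((8−2)/6)² = 1.000
te_Data cleaning = (6 + 4·7 + 8)/6 = 42/6 = 7; σ²_Data cleaning = ((8−6)/6)² = 0.111
te_Analysis = (1 + 4·4 + 19)/6 = 36/6 = 6; σ²_Analysis = ((19−1)/6)² = 9.000
te_Draft manuscript = (8 + 4·11 + 20)/6 = 72/6 = 12; σ²_Draft manuscript = ((20−8)/6)² = 4.000

Forward pass:
ES_IRB approval = 0; EF_IRB approval = 13
ES_Recruitment = 0; EF_Recruitment = 9
ES_Instrument calibration = max(EF_IRB approval=13, EF_Recruitment=9) = 13; EF_Instrument calibration = 13+7 = 20
ES_Pilot data = max(EF_IRB approval=13, EF_Recruitment=9) = 13; EF_Pilot data = 13+4 = 17
ES_Data collection = 20; EF_Data collection = 20+5 = 25
ES_Data cleaning = max(EF_IRB approval=13, EF_Recruitment=9) = 13; EF_Data cleaning = 13+7 = 20
ES_Analysis = 13; EF_Analysis = 13+6 = 19
ES_Draft manuscript = max(EF_Recruitment=9, EF_Pilot data=17, EF_Data collection=25, EF_Data cleaning=20, EF_Analysis=19) = 25; EF_Draft manuscript = 25+12 = 37
Expected project duration μ = 37 days. Critical path: IRB approval → Instrument calibration → Data collection → Draft manuscript.

Variances on critical path: σ²_IRB approval=1.000, σ²_Instrument calibration=7.111, σ²_Data collection=1.000, σ²_Draft manuscript=4.000.
Largest is σ²_Instrument calibration = 7.111.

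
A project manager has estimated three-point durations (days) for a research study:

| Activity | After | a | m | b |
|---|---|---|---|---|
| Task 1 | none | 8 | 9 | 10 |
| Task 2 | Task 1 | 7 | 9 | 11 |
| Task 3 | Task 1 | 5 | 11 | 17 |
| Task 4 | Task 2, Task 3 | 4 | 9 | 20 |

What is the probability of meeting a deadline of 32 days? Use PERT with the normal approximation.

te_Task 1 = (8 + 4·9 + 10)/6 = 54/6 = 9; σ²_Task 1 = ((10−8)/6)² = 0.111
te_Task 2 = (7 + 4·9 + 11)/6 = 54/6 = 9; σ²_Task 2 = ((11−7)/6)² = 0.444
te_Task 3 = (5 + 4·11 + 17)/6 = 66/6 = 11; σ²_Task 3 = ((17−5)/6)² = 4.000
te_Task 4 = (4 + 4·9 + 20)/6 = 60/6 = 10; σ²_Task 4 = ((20−4)/6)² = 7.111

Forward pass:
ES_Task 1 = 0; EF_Task 1 = 9
ES_Task 2 = 9; EF_Task 2 = 9+9 = 18
ES_Task 3 = 9; EF_Task 3 = 9+11 = 20
ES_Task 4 = max(EF_Task 2=18, EF_Task 3=20) = 20; EF_Task 4 = 20+10 = 30
Expected project duration μ = 30 days. Critical path: Task 1 → Task 3 → Task 4.

Variance along critical path = 0.111 + 4.000 + 7.111 = 11.222; σ = √11.222 = 3.350 days.
Z = (32 − 30) / 3.350 = 0.597
P(T ≤ 32) = Φ(0.597) ≈ 0.725

0.725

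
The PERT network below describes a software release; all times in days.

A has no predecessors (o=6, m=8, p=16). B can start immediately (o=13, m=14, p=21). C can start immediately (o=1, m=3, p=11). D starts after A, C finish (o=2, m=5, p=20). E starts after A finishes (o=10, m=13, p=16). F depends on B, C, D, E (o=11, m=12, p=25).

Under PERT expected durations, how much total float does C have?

te_A = (6 + 4·8 + 16)/6 = 54/6 = 9
te_B = (13 + 4·14 + 21)/6 = 90/6 = 15
te_C = (1 + 4·3 + 11)/6 = 24/6 = 4
te_D = (2 + 4·5 + 20)/6 = 42/6 = 7
te_E = (10 + 4·13 + 16)/6 = 78/6 = 13
te_F = (11 + 4·12 + 25)/6 = 84/6 = 14

Forward pass:
ES_A = 0; EF_A = 9
ES_B = 0; EF_B = 15
ES_C = 0; EF_C = 4
ES_D = max(EF_A=9, EF_C=4) = 9; EF_D = 9+7 = 16
ES_E = 9; EF_E = 9+13 = 22
ES_F = max(EF_B=15, EF_C=4, EF_D=16, EF_E=22) = 22; EF_F = 22+14 = 36
Expected project duration μ = 36 days. Critical path: A → E → F.

Backward pass:
LF_F = 36; LS_F = 36−14 = 22
LF_E = LS_F = 22; LS_E = 22−13 = 9
LF_D = LS_F = 22; LS_D = 22−7 = 15
LF_C = min(LS_D=15, LS_F=22) = 15; LS_C = 15−4 = 11
LF_B = LS_F = 22; LS_B = 22−15 = 7
LF_A = min(LS_D=15, LS_E=9) = 9; LS_A = 9−9 = 0
Slack_C = LS_C − ES_C = 11 − 0 = 11

11 days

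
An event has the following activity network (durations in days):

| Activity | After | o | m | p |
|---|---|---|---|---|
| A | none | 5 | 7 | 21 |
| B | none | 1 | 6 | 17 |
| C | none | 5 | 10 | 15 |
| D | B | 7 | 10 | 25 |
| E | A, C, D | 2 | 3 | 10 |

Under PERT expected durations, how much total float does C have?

te_A = (5 + 4·7 + 21)/6 = 54/6 = 9
te_B = (1 + 4·6 + 17)/6 = 42/6 = 7
te_C = (5 + 4·10 + 15)/6 = 60/6 = 10
te_D = (7 + 4·10 + 25)/6 = 72/6 = 12
te_E = (2 + 4·3 + 10)/6 = 24/6 = 4

Forward pass:
ES_A = 0; EF_A = 9
ES_B = 0; EF_B = 7
ES_C = 0; EF_C = 10
ES_D = 7; EF_D = 7+12 = 19
ES_E = max(EF_A=9, EF_C=10, EF_D=19) = 19; EF_E = 19+4 = 23
Expected project duration μ = 23 days. Critical path: B → D → E.

Backward pass:
LF_E = 23; LS_E = 23−4 = 19
LF_D = LS_E = 19; LS_D = 19−12 = 7
LF_C = LS_E = 19; LS_C = 19−10 = 9
LF_B = LS_D = 7; LS_B = 7−7 = 0
LF_A = LS_E = 19; LS_A = 19−9 = 10
Slack_C = LS_C − ES_C = 9 − 0 = 9

9 days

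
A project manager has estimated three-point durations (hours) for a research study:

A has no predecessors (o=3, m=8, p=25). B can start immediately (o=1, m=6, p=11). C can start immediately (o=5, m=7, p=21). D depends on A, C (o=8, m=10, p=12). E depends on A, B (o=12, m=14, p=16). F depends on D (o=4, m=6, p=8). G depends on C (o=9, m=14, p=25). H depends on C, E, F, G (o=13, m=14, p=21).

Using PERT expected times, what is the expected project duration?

te_A = (3 + 4·8 + 25)/6 = 60/6 = 10
te_B = (1 + 4·6 + 11)/6 = 36/6 = 6
te_C = (5 + 4·7 + 21)/6 = 54/6 = 9
te_D = (8 + 4·10 + 12)/6 = 60/6 = 10
te_E = (12 + 4·14 + 16)/6 = 84/6 = 14
te_F = (4 + 4·6 + 8)/6 = 36/6 = 6
te_G = (9 + 4·14 + 25)/6 = 90/6 = 15
te_H = (13 + 4·14 + 21)/6 = 90/6 = 15

Forward pass:
ES_A = 0; EF_A = 10
ES_B = 0; EF_B = 6
ES_C = 0; EF_C = 9
ES_D = max(EF_A=10, EF_C=9) = 10; EF_D = 10+10 = 20
ES_E = max(EF_A=10, EF_B=6) = 10; EF_E = 10+14 = 24
ES_F = 20; EF_F = 20+6 = 26
ES_G = 9; EF_G = 9+15 = 24
ES_H = max(EF_C=9, EF_E=24, EF_F=26, EF_G=24) = 26; EF_H = 26+15 = 41
Expected project duration μ = 41 hours. Critical path: A → D → F → H.

41 hours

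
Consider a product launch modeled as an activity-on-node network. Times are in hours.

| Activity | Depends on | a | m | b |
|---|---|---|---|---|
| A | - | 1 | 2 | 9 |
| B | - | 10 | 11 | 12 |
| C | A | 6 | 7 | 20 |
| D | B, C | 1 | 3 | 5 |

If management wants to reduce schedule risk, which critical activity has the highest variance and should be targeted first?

C

te_A = (1 + 4·2 + 9)/6 = 18/6 = 3; σ²_A = ((9−1)/6)² = 1.778
te_B = (10 + 4·11 + 12)/6 = 66/6 = 11; σ²_B = ((12−10)/6)² = 0.111
te_C = (6 + 4·7 + 20)/6 = 54/6 = 9; σ²_C = ((20−6)/6)² = 5.444
te_D = (1 + 4·3 + 5)/6 = 18/6 = 3; σ²_D = ((5−1)/6)² = 0.444

Forward pass:
ES_A = 0; EF_A = 3
ES_B = 0; EF_B = 11
ES_C = 3; EF_C = 3+9 = 12
ES_D = max(EF_B=11, EF_C=12) = 12; EF_D = 12+3 = 15
Expected project duration μ = 15 hours. Critical path: A → C → D.

Variances on critical path: σ²_A=1.778, σ²_C=5.444, σ²_D=0.444.
Largest is σ²_C = 5.444.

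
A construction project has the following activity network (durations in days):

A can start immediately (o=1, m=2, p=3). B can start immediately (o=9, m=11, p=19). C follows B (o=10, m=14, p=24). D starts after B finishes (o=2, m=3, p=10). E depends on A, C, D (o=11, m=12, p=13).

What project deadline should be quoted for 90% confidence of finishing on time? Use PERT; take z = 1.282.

42.7 days

te_A = (1 + 4·2 + 3)/6 = 12/6 = 2; σ²_A = ((3−1)/6)² = 0.111
te_B = (9 + 4·11 + 19)/6 = 72/6 = 12; σ²_B = ((19−9)/6)² = 2.778
te_C = (10 + 4·14 + 24)/6 = 90/6 = 15; σ²_C = ((24−10)/6)² = 5.444
te_D = (2 + 4·3 + 10)/6 = 24/6 = 4; σ²_D = ((10−2)/6)² = 1.778
te_E = (11 + 4·12 + 13)/6 = 72/6 = 12; σ²_E = ((13−11)/6)² = 0.111

Forward pass:
ES_A = 0; EF_A = 2
ES_B = 0; EF_B = 12
ES_C = 12; EF_C = 12+15 = 27
ES_D = 12; EF_D = 12+4 = 16
ES_E = max(EF_A=2, EF_C=27, EF_D=16) = 27; EF_E = 27+12 = 39
Expected project duration μ = 39 days. Critical path: B → C → E.

Variance along critical path = 2.778 + 5.444 + 0.111 = 8.333; σ = 2.887 days.
D = μ + z·σ = 39 + 1.282·2.887 = 42.7 days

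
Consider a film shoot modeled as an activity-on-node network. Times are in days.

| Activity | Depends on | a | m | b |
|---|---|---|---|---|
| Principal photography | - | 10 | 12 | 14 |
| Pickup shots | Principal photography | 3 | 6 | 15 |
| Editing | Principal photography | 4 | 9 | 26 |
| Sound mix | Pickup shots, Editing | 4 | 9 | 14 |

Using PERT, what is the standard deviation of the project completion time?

4.08 days

te_Principal photography = (10 + 4·12 + 14)/6 = 72/6 = 12; σ²_Principal photography = ((14−10)/6)² = 0.444
te_Pickup shots = (3 + 4·6 + 15)/6 = 42/6 = 7; σ²_Pickup shots = ((15−3)/6)² = 4.000
te_Editing = (4 + 4·9 + 26)/6 = 66/6 = 11; σ²_Editing = ((26−4)/6)² = 13.444
te_Sound mix = (4 + 4·9 + 14)/6 = 54/6 = 9; σ²_Sound mix = ((14−4)/6)² = 2.778

Forward pass:
ES_Principal photography = 0; EF_Principal photography = 12
ES_Pickup shots = 12; EF_Pickup shots = 12+7 = 19
ES_Editing = 12; EF_Editing = 12+11 = 23
ES_Sound mix = max(EF_Pickup shots=19, EF_Editing=23) = 23; EF_Sound mix = 23+9 = 32
Expected project duration μ = 32 days. Critical path: Principal photography → Editing → Sound mix.

Variance along critical path = 0.444 + 13.444 + 2.778 = 16.667
σ = √16.667 = 4.082 days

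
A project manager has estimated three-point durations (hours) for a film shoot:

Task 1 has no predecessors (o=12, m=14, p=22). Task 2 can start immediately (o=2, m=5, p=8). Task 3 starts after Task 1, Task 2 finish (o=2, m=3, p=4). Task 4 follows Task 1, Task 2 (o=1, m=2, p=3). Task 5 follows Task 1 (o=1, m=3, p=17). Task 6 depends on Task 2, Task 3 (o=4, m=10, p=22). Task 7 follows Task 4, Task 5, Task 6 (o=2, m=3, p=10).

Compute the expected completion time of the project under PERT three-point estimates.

33 hours

te_Task 1 = (12 + 4·14 + 22)/6 = 90/6 = 15
te_Task 2 = (2 + 4·5 + 8)/6 = 30/6 = 5
te_Task 3 = (2 + 4·3 + 4)/6 = 18/6 = 3
te_Task 4 = (1 + 4·2 + 3)/6 = 12/6 = 2
te_Task 5 = (1 + 4·3 + 17)/6 = 30/6 = 5
te_Task 6 = (4 + 4·10 + 22)/6 = 66/6 = 11
te_Task 7 = (2 + 4·3 + 10)/6 = 24/6 = 4

Forward pass:
ES_Task 1 = 0; EF_Task 1 = 15
ES_Task 2 = 0; EF_Task 2 = 5
ES_Task 3 = max(EF_Task 1=15, EF_Task 2=5) = 15; EF_Task 3 = 15+3 = 18
ES_Task 4 = max(EF_Task 1=15, EF_Task 2=5) = 15; EF_Task 4 = 15+2 = 17
ES_Task 5 = 15; EF_Task 5 = 15+5 = 20
ES_Task 6 = max(EF_Task 2=5, EF_Task 3=18) = 18; EF_Task 6 = 18+11 = 29
ES_Task 7 = max(EF_Task 4=17, EF_Task 5=20, EF_Task 6=29) = 29; EF_Task 7 = 29+4 = 33
Expected project duration μ = 33 hours. Critical path: Task 1 → Task 3 → Task 6 → Task 7.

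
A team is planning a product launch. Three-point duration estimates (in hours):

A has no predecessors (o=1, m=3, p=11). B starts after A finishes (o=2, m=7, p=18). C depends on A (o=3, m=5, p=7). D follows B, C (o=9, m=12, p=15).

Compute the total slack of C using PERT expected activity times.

3 hours

te_A = (1 + 4·3 + 11)/6 = 24/6 = 4
te_B = (2 + 4·7 + 18)/6 = 48/6 = 8
te_C = (3 + 4·5 + 7)/6 = 30/6 = 5
te_D = (9 + 4·12 + 15)/6 = 72/6 = 12

Forward pass:
ES_A = 0; EF_A = 4
ES_B = 4; EF_B = 4+8 = 12
ES_C = 4; EF_C = 4+5 = 9
ES_D = max(EF_B=12, EF_C=9) = 12; EF_D = 12+12 = 24
Expected project duration μ = 24 hours. Critical path: A → B → D.

Backward pass:
LF_D = 24; LS_D = 24−12 = 12
LF_C = LS_D = 12; LS_C = 12−5 = 7
LF_B = LS_D = 12; LS_B = 12−8 = 4
LF_A = min(LS_B=4, LS_C=7) = 4; LS_A = 4−4 = 0
Slack_C = LS_C − ES_C = 7 − 4 = 3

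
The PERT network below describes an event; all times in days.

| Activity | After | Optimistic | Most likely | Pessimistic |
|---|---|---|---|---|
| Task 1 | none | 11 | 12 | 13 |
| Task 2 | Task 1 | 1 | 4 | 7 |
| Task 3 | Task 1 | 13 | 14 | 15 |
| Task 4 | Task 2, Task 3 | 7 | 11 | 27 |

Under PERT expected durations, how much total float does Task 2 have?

10 days

te_Task 1 = (11 + 4·12 + 13)/6 = 72/6 = 12
te_Task 2 = (1 + 4·4 + 7)/6 = 24/6 = 4
te_Task 3 = (13 + 4·14 + 15)/6 = 84/6 = 14
te_Task 4 = (7 + 4·11 + 27)/6 = 78/6 = 13

Forward pass:
ES_Task 1 = 0; EF_Task 1 = 12
ES_Task 2 = 12; EF_Task 2 = 12+4 = 16
ES_Task 3 = 12; EF_Task 3 = 12+14 = 26
ES_Task 4 = max(EF_Task 2=16, EF_Task 3=26) = 26; EF_Task 4 = 26+13 = 39
Expected project duration μ = 39 days. Critical path: Task 1 → Task 3 → Task 4.

Backward pass:
LF_Task 4 = 39; LS_Task 4 = 39−13 = 26
LF_Task 3 = LS_Task 4 = 26; LS_Task 3 = 26−14 = 12
LF_Task 2 = LS_Task 4 = 26; LS_Task 2 = 26−4 = 22
LF_Task 1 = min(LS_Task 2=22, LS_Task 3=12) = 12; LS_Task 1 = 12−12 = 0
Slack_Task 2 = LS_Task 2 − ES_Task 2 = 22 − 12 = 10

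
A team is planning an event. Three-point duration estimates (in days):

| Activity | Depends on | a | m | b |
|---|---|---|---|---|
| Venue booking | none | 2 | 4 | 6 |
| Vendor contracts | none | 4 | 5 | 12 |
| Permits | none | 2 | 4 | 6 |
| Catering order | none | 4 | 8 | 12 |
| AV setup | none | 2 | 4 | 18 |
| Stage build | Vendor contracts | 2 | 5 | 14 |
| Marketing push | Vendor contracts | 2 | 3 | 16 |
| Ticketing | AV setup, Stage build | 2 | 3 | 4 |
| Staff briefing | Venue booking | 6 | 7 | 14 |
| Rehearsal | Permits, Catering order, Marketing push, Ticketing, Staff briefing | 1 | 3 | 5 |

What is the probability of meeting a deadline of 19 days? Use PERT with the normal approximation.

0.654

te_Venue booking = (2 + 4·4 + 6)/6 = 24/6 = 4; σ²_Venue booking = ((6−2)/6)² = 0.444
te_Vendor contracts = (4 + 4·5 + 12)/6 = 36/6 = 6; σ²_Vendor contracts = ((12−4)/6)² = 1.778
te_Permits = (2 + 4·4 + 6)/6 = 24/6 = 4; σ²_Permits = ((6−2)/6)² = 0.444
te_Catering order = (4 + 4·8 + 12)/6 = 48/6 = 8; σ²_Catering order = ((12−4)/6)² = 1.778
te_AV setup = (2 + 4·4 + 18)/6 = 36/6 = 6; σ²_AV setup = ((18−2)/6)² = 7.111
te_Stage build = (2 + 4·5 + 14)/6 = 36/6 = 6; σ²_Stage build = ((14−2)/6)² = 4.000
te_Marketing push = (2 + 4·3 + 16)/6 = 30/6 = 5; σ²_Marketing push = ((16−2)/6)² = 5.444
te_Ticketing = (2 + 4·3 + 4)/6 = 18/6 = 3; σ²_Ticketing = ((4−2)/6)² = 0.111
te_Staff briefing = (6 + 4·7 + 14)/6 = 48/6 = 8; σ²_Staff briefing = ((14−6)/6)² = 1.778
te_Rehearsal = (1 + 4·3 + 5)/6 = 18/6 = 3; σ²_Rehearsal = ((5−1)/6)² = 0.444

Forward pass:
ES_Venue booking = 0; EF_Venue booking = 4
ES_Vendor contracts = 0; EF_Vendor contracts = 6
ES_Permits = 0; EF_Permits = 4
ES_Catering order = 0; EF_Catering order = 8
ES_AV setup = 0; EF_AV setup = 6
ES_Stage build = 6; EF_Stage build = 6+6 = 12
ES_Marketing push = 6; EF_Marketing push = 6+5 = 11
ES_Ticketing = max(EF_AV setup=6, EF_Stage build=12) = 12; EF_Ticketing = 12+3 = 15
ES_Staff briefing = 4; EF_Staff briefing = 4+8 = 12
ES_Rehearsal = max(EF_Permits=4, EF_Catering order=8, EF_Marketing push=11, EF_Ticketing=15, EF_Staff briefing=12) = 15; EF_Rehearsal = 15+3 = 18
Expected project duration μ = 18 days. Critical path: Vendor contracts → Stage build → Ticketing → Rehearsal.

Variance along critical path = 1.778 + 4.000 + 0.111 + 0.444 = 6.333; σ = √6.333 = 2.517 days.
Z = (19 − 18) / 2.517 = 0.397
P(T ≤ 19) = Φ(0.397) ≈ 0.654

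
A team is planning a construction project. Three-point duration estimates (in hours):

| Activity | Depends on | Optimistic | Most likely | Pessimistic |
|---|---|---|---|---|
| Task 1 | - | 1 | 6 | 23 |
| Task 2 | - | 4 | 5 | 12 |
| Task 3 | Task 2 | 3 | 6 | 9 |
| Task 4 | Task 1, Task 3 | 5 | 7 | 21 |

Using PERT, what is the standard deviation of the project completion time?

3.14 hours

te_Task 1 = (1 + 4·6 + 23)/6 = 48/6 = 8; σ²_Task 1 = ((23−1)/6)² = 13.444
te_Task 2 = (4 + 4·5 + 12)/6 = 36/6 = 6; σ²_Task 2 = ((12−4)/6)² = 1.778
te_Task 3 = (3 + 4·6 + 9)/6 = 36/6 = 6; σ²_Task 3 = ((9−3)/6)² = 1.000
te_Task 4 = (5 + 4·7 + 21)/6 = 54/6 = 9; σ²_Task 4 = ((21−5)/6)² = 7.111

Forward pass:
ES_Task 1 = 0; EF_Task 1 = 8
ES_Task 2 = 0; EF_Task 2 = 6
ES_Task 3 = 6; EF_Task 3 = 6+6 = 12
ES_Task 4 = max(EF_Task 1=8, EF_Task 3=12) = 12; EF_Task 4 = 12+9 = 21
Expected project duration μ = 21 hours. Critical path: Task 2 → Task 3 → Task 4.

Variance along critical path = 1.778 + 1.000 + 7.111 = 9.889
σ = √9.889 = 3.145 hours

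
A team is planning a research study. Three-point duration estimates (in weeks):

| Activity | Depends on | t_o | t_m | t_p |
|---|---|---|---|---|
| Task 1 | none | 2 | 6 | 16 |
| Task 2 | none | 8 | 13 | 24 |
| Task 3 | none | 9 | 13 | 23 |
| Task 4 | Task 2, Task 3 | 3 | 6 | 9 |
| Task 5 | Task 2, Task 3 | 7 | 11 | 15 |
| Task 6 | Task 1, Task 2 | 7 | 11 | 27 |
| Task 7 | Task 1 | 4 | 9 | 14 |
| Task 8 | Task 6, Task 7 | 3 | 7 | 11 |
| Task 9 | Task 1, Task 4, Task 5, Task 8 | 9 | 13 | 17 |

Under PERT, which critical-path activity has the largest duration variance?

Task 6

te_Task 1 = (2 + 4·6 + 16)/6 = 42/6 = 7; σ²_Task 1 = ((16−2)/6)² = 5.444
te_Task 2 = (8 + 4·13 + 24)/6 = 84/6 = 14; σ²_Task 2 = ((24−8)/6)² = 7.111
te_Task 3 = (9 + 4·13 + 23)/6 = 84/6 = 14; σ²_Task 3 = ((23−9)/6)² = 5.444
te_Task 4 = (3 + 4·6 + 9)/6 = 36/6 = 6; σ²_Task 4 = ((9−3)/6)² = 1.000
te_Task 5 = (7 + 4·11 + 15)/6 = 66/6 = 11; σ²_Task 5 = ((15−7)/6)² = 1.778
te_Task 6 = (7 + 4·11 + 27)/6 = 78/6 = 13; σ²_Task 6 = ((27−7)/6)² = 11.111
te_Task 7 = (4 + 4·9 + 14)/6 = 54/6 = 9; σ²_Task 7 = ((14−4)/6)² = 2.778
te_Task 8 = (3 + 4·7 + 11)/6 = 42/6 = 7; σ²_Task 8 = ((11−3)/6)² = 1.778
te_Task 9 = (9 + 4·13 + 17)/6 = 78/6 = 13; σ²_Task 9 = ((17−9)/6)² = 1.778

Forward pass:
ES_Task 1 = 0; EF_Task 1 = 7
ES_Task 2 = 0; EF_Task 2 = 14
ES_Task 3 = 0; EF_Task 3 = 14
ES_Task 4 = max(EF_Task 2=14, EF_Task 3=14) = 14; EF_Task 4 = 14+6 = 20
ES_Task 5 = max(EF_Task 2=14, EF_Task 3=14) = 14; EF_Task 5 = 14+11 = 25
ES_Task 6 = max(EF_Task 1=7, EF_Task 2=14) = 14; EF_Task 6 = 14+13 = 27
ES_Task 7 = 7; EF_Task 7 = 7+9 = 16
ES_Task 8 = max(EF_Task 6=27, EF_Task 7=16) = 27; EF_Task 8 = 27+7 = 34
ES_Task 9 = max(EF_Task 1=7, EF_Task 4=20, EF_Task 5=25, EF_Task 8=34) = 34; EF_Task 9 = 34+13 = 47
Expected project duration μ = 47 weeks. Critical path: Task 2 → Task 6 → Task 8 → Task 9.

Variances on critical path: σ²_Task 2=7.111, σ²_Task 6=11.111, σ²_Task 8=1.778, σ²_Task 9=1.778.
Largest is σ²_Task 6 = 11.111.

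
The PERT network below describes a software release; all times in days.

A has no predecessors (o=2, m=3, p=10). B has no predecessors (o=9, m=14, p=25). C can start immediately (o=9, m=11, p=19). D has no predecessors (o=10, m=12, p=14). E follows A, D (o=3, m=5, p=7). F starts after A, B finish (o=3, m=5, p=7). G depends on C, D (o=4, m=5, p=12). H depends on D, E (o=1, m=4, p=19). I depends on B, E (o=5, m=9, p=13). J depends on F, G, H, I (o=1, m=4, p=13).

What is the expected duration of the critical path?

te_A = (2 + 4·3 + 10)/6 = 24/6 = 4
te_B = (9 + 4·14 + 25)/6 = 90/6 = 15
te_C = (9 + 4·11 + 19)/6 = 72/6 = 12
te_D = (10 + 4·12 + 14)/6 = 72/6 = 12
te_E = (3 + 4·5 + 7)/6 = 30/6 = 5
te_F = (3 + 4·5 + 7)/6 = 30/6 = 5
te_G = (4 + 4·5 + 12)/6 = 36/6 = 6
te_H = (1 + 4·4 + 19)/6 = 36/6 = 6
te_I = (5 + 4·9 + 13)/6 = 54/6 = 9
te_J = (1 + 4·4 + 13)/6 = 30/6 = 5

Forward pass:
ES_A = 0; EF_A = 4
ES_B = 0; EF_B = 15
ES_C = 0; EF_C = 12
ES_D = 0; EF_D = 12
ES_E = max(EF_A=4, EF_D=12) = 12; EF_E = 12+5 = 17
ES_F = max(EF_A=4, EF_B=15) = 15; EF_F = 15+5 = 20
ES_G = max(EF_C=12, EF_D=12) = 12; EF_G = 12+6 = 18
ES_H = max(EF_D=12, EF_E=17) = 17; EF_H = 17+6 = 23
ES_I = max(EF_B=15, EF_E=17) = 17; EF_I = 17+9 = 26
ES_J = max(EF_F=20, EF_G=18, EF_H=23, EF_I=26) = 26; EF_J = 26+5 = 31
Expected project duration μ = 31 days. Critical path: D → E → I → J.

31 days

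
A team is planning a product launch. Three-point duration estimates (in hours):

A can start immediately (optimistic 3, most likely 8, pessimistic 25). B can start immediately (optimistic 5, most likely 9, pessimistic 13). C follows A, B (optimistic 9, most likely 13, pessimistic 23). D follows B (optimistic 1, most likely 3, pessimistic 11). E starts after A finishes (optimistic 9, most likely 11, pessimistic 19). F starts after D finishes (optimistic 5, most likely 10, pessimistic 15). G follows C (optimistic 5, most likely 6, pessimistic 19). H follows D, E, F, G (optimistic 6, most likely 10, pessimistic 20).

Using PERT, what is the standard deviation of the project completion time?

5.46 hours

te_A = (3 + 4·8 + 25)/6 = 60/6 = 10; σ²_A = ((25−3)/6)² = 13.444
te_B = (5 + 4·9 + 13)/6 = 54/6 = 9; σ²_B = ((13−5)/6)² = 1.778
te_C = (9 + 4·13 + 23)/6 = 84/6 = 14; σ²_C = ((23−9)/6)² = 5.444
te_D = (1 + 4·3 + 11)/6 = 24/6 = 4; σ²_D = ((11−1)/6)² = 2.778
te_E = (9 + 4·11 + 19)/6 = 72/6 = 12; σ²_E = ((19−9)/6)² = 2.778
te_F = (5 + 4·10 + 15)/6 = 60/6 = 10; σ²_F = ((15−5)/6)² = 2.778
te_G = (5 + 4·6 + 19)/6 = 48/6 = 8; σ²_G = ((19−5)/6)² = 5.444
te_H = (6 + 4·10 + 20)/6 = 66/6 = 11; σ²_H = ((20−6)/6)² = 5.444

Forward pass:
ES_A = 0; EF_A = 10
ES_B = 0; EF_B = 9
ES_C = max(EF_A=10, EF_B=9) = 10; EF_C = 10+14 = 24
ES_D = 9; EF_D = 9+4 = 13
ES_E = 10; EF_E = 10+12 = 22
ES_F = 13; EF_F = 13+10 = 23
ES_G = 24; EF_G = 24+8 = 32
ES_H = max(EF_D=13, EF_E=22, EF_F=23, EF_G=32) = 32; EF_H = 32+11 = 43
Expected project duration μ = 43 hours. Critical path: A → C → G → H.

Variance along critical path = 13.444 + 5.444 + 5.444 + 5.444 = 29.778
σ = √29.778 = 5.457 hours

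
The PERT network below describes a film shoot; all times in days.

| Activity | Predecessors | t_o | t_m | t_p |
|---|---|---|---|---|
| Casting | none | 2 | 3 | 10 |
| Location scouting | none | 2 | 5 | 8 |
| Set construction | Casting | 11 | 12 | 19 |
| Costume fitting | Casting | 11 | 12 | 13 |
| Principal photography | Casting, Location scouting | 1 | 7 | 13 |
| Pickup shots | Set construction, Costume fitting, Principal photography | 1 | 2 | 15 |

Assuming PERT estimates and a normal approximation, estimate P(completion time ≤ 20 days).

0.369

te_Casting = (2 + 4·3 + 10)/6 = 24/6 = 4; σ²_Casting = ((10−2)/6)² = 1.778
te_Location scouting = (2 + 4·5 + 8)/6 = 30/6 = 5; σ²_Location scouting = ((8−2)/6)² = 1.000
te_Set construction = (11 + 4·12 + 19)/6 = 78/6 = 13; σ²_Set construction = ((19−11)/6)² = 1.778
te_Costume fitting = (11 + 4·12 + 13)/6 = 72/6 = 12; σ²_Costume fitting = ((13−11)/6)² = 0.111
te_Principal photography = (1 + 4·7 + 13)/6 = 42/6 = 7; σ²_Principal photography = ((13−1)/6)² = 4.000
te_Pickup shots = (1 + 4·2 + 15)/6 = 24/6 = 4; σ²_Pickup shots = ((15−1)/6)² = 5.444

Forward pass:
ES_Casting = 0; EF_Casting = 4
ES_Location scouting = 0; EF_Location scouting = 5
ES_Set construction = 4; EF_Set construction = 4+13 = 17
ES_Costume fitting = 4; EF_Costume fitting = 4+12 = 16
ES_Principal photography = max(EF_Casting=4, EF_Location scouting=5) = 5; EF_Principal photography = 5+7 = 12
ES_Pickup shots = max(EF_Set construction=17, EF_Costume fitting=16, EF_Principal photography=12) = 17; EF_Pickup shots = 17+4 = 21
Expected project duration μ = 21 days. Critical path: Casting → Set construction → Pickup shots.

Variance along critical path = 1.778 + 1.778 + 5.444 = 9.000; σ = √9.000 = 3.000 days.
Z = (20 − 21) / 3.000 = -0.333
P(T ≤ 20) = Φ(-0.333) ≈ 0.369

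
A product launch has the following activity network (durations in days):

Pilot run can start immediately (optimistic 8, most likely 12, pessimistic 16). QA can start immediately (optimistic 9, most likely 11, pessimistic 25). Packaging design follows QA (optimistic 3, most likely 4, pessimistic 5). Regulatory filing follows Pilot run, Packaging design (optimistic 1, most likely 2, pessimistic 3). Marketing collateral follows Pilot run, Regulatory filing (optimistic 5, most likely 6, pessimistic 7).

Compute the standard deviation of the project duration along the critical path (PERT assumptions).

2.73 days

te_Pilot run = (8 + 4·12 + 16)/6 = 72/6 = 12; σ²_Pilot run = ((16−8)/6)² = 1.778
te_QA = (9 + 4·11 + 25)/6 = 78/6 = 13; σ²_QA = ((25−9)/6)² = 7.111
te_Packaging design = (3 + 4·4 + 5)/6 = 24/6 = 4; σ²_Packaging design = ((5−3)/6)² = 0.111
te_Regulatory filing = (1 + 4·2 + 3)/6 = 12/6 = 2; σ²_Regulatory filing = ((3−1)/6)² = 0.111
te_Marketing collateral = (5 + 4·6 + 7)/6 = 36/6 = 6; σ²_Marketing collateral = ((7−5)/6)² = 0.111

Forward pass:
ES_Pilot run = 0; EF_Pilot run = 12
ES_QA = 0; EF_QA = 13
ES_Packaging design = 13; EF_Packaging design = 13+4 = 17
ES_Regulatory filing = max(EF_Pilot run=12, EF_Packaging design=17) = 17; EF_Regulatory filing = 17+2 = 19
ES_Marketing collateral = max(EF_Pilot run=12, EF_Regulatory filing=19) = 19; EF_Marketing collateral = 19+6 = 25
Expected project duration μ = 25 days. Critical path: QA → Packaging design → Regulatory filing → Marketing collateral.

Variance along critical path = 7.111 + 0.111 + 0.111 + 0.111 = 7.444
σ = √7.444 = 2.728 days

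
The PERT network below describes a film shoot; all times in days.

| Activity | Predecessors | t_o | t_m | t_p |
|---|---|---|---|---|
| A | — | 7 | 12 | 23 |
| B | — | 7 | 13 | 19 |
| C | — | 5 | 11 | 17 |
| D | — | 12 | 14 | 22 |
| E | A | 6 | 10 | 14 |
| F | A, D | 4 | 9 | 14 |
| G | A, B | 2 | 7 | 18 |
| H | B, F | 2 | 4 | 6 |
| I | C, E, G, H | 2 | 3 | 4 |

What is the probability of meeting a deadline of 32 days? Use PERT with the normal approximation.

te_A = (7 + 4·12 + 23)/6 = 78/6 = 13; σ²_A = ((23−7)/6)² = 7.111
te_B = (7 + 4·13 + 19)/6 = 78/6 = 13; σ²_B = ((19−7)/6)² = 4.000
te_C = (5 + 4·11 + 17)/6 = 66/6 = 11; σ²_C = ((17−5)/6)² = 4.000
te_D = (12 + 4·14 + 22)/6 = 90/6 = 15; σ²_D = ((22−12)/6)² = 2.778
te_E = (6 + 4·10 + 14)/6 = 60/6 = 10; σ²_E = ((14−6)/6)² = 1.778
te_F = (4 + 4·9 + 14)/6 = 54/6 = 9; σ²_F = ((14−4)/6)² = 2.778
te_G = (2 + 4·7 + 18)/6 = 48/6 = 8; σ²_G = ((18−2)/6)² = 7.111
te_H = (2 + 4·4 + 6)/6 = 24/6 = 4; σ²_H = ((6−2)/6)² = 0.444
te_I = (2 + 4·3 + 4)/6 = 18/6 = 3; σ²_I = ((4−2)/6)² = 0.111

Forward pass:
ES_A = 0; EF_A = 13
ES_B = 0; EF_B = 13
ES_C = 0; EF_C = 11
ES_D = 0; EF_D = 15
ES_E = 13; EF_E = 13+10 = 23
ES_F = max(EF_A=13, EF_D=15) = 15; EF_F = 15+9 = 24
ES_G = max(EF_A=13, EF_B=13) = 13; EF_G = 13+8 = 21
ES_H = max(EF_B=13, EF_F=24) = 24; EF_H = 24+4 = 28
ES_I = max(EF_C=11, EF_E=23, EF_G=21, EF_H=28) = 28; EF_I = 28+3 = 31
Expected project duration μ = 31 days. Critical path: D → F → H → I.

Variance along critical path = 2.778 + 2.778 + 0.444 + 0.111 = 6.111; σ = √6.111 = 2.472 days.
Z = (32 − 31) / 2.472 = 0.405
P(T ≤ 32) = Φ(0.405) ≈ 0.657

0.657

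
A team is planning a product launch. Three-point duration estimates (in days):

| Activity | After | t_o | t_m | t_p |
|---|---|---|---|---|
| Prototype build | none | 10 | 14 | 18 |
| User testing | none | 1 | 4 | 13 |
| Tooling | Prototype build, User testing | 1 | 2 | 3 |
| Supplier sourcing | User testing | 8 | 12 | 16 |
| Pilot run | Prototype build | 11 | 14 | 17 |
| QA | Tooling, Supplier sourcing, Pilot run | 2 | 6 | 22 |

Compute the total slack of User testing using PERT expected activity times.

te_Prototype build = (10 + 4·14 + 18)/6 = 84/6 = 14
te_User testing = (1 + 4·4 + 13)/6 = 30/6 = 5
te_Tooling = (1 + 4·2 + 3)/6 = 12/6 = 2
te_Supplier sourcing = (8 + 4·12 + 16)/6 = 72/6 = 12
te_Pilot run = (11 + 4·14 + 17)/6 = 84/6 = 14
te_QA = (2 + 4·6 + 22)/6 = 48/6 = 8

Forward pass:
ES_Prototype build = 0; EF_Prototype build = 14
ES_User testing = 0; EF_User testing = 5
ES_Tooling = max(EF_Prototype build=14, EF_User testing=5) = 14; EF_Tooling = 14+2 = 16
ES_Supplier sourcing = 5; EF_Supplier sourcing = 5+12 = 17
ES_Pilot run = 14; EF_Pilot run = 14+14 = 28
ES_QA = max(EF_Tooling=16, EF_Supplier sourcing=17, EF_Pilot run=28) = 28; EF_QA = 28+8 = 36
Expected project duration μ = 36 days. Critical path: Prototype build → Pilot run → QA.

Backward pass:
LF_QA = 36; LS_QA = 36−8 = 28
LF_Pilot run = LS_QA = 28; LS_Pilot run = 28−14 = 14
LF_Supplier sourcing = LS_QA = 28; LS_Supplier sourcing = 28−12 = 16
LF_Tooling = LS_QA = 28; LS_Tooling = 28−2 = 26
LF_User testing = min(LS_Tooling=26, LS_Supplier sourcing=16) = 16; LS_User testing = 16−5 = 11
LF_Prototype build = min(LS_Tooling=26, LS_Pilot run=14) = 14; LS_Prototype build = 14−14 = 0
Slack_User testing = LS_User testing − ES_User testing = 11 − 0 = 11

11 days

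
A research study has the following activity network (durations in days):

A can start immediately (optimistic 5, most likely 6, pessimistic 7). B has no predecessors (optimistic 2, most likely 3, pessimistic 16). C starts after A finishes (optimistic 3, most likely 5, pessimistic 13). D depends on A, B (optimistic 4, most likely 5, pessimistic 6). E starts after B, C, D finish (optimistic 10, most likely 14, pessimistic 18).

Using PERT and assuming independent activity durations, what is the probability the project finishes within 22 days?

te_A = (5 + 4·6 + 7)/6 = 36/6 = 6; σ²_A = ((7−5)/6)² = 0.111
te_B = (2 + 4·3 + 16)/6 = 30/6 = 5; σ²_B = ((16−2)/6)² = 5.444
te_C = (3 + 4·5 + 13)/6 = 36/6 = 6; σ²_C = ((13−3)/6)² = 2.778
te_D = (4 + 4·5 + 6)/6 = 30/6 = 5; σ²_D = ((6−4)/6)² = 0.111
te_E = (10 + 4·14 + 18)/6 = 84/6 = 14; σ²_E = ((18−10)/6)² = 1.778

Forward pass:
ES_A = 0; EF_A = 6
ES_B = 0; EF_B = 5
ES_C = 6; EF_C = 6+6 = 12
ES_D = max(EF_A=6, EF_B=5) = 6; EF_D = 6+5 = 11
ES_E = max(EF_B=5, EF_C=12, EF_D=11) = 12; EF_E = 12+14 = 26
Expected project duration μ = 26 days. Critical path: A → C → E.

Variance along critical path = 0.111 + 2.778 + 1.778 = 4.667; σ = √4.667 = 2.160 days.
Z = (22 − 26) / 2.160 = -1.852
P(T ≤ 22) = Φ(-1.852) ≈ 0.032

0.032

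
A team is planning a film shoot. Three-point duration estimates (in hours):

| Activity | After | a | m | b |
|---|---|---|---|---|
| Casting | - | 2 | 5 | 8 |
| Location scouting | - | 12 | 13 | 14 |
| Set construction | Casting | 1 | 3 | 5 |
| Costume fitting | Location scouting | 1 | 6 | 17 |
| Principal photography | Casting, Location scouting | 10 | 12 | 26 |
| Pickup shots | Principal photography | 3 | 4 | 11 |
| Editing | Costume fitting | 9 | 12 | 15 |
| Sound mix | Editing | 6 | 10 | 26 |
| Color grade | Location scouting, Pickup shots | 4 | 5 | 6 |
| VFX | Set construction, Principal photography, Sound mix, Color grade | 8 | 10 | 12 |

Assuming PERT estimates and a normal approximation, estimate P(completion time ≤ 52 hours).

0.326

te_Casting = (2 + 4·5 + 8)/6 = 30/6 = 5; σ²_Casting = ((8−2)/6)² = 1.000
te_Location scouting = (12 + 4·13 + 14)/6 = 78/6 = 13; σ²_Location scouting = ((14−12)/6)² = 0.111
te_Set construction = (1 + 4·3 + 5)/6 = 18/6 = 3; σ²_Set construction = ((5−1)/6)² = 0.444
te_Costume fitting = (1 + 4·6 + 17)/6 = 42/6 = 7; σ²_Costume fitting = ((17−1)/6)² = 7.111
te_Principal photography = (10 + 4·12 + 26)/6 = 84/6 = 14; σ²_Principal photography = ((26−10)/6)² = 7.111
te_Pickup shots = (3 + 4·4 + 11)/6 = 30/6 = 5; σ²_Pickup shots = ((11−3)/6)² = 1.778
te_Editing = (9 + 4·12 + 15)/6 = 72/6 = 12; σ²_Editing = ((15−9)/6)² = 1.000
te_Sound mix = (6 + 4·10 + 26)/6 = 72/6 = 12; σ²_Sound mix = ((26−6)/6)² = 11.111
te_Color grade = (4 + 4·5 + 6)/6 = 30/6 = 5; σ²_Color grade = ((6−4)/6)² = 0.111
te_VFX = (8 + 4·10 + 12)/6 = 60/6 = 10; σ²_VFX = ((12−8)/6)² = 0.444

Forward pass:
ES_Casting = 0; EF_Casting = 5
ES_Location scouting = 0; EF_Location scouting = 13
ES_Set construction = 5; EF_Set construction = 5+3 = 8
ES_Costume fitting = 13; EF_Costume fitting = 13+7 = 20
ES_Principal photography = max(EF_Casting=5, EF_Location scouting=13) = 13; EF_Principal photography = 13+14 = 27
ES_Pickup shots = 27; EF_Pickup shots = 27+5 = 32
ES_Editing = 20; EF_Editing = 20+12 = 32
ES_Sound mix = 32; EF_Sound mix = 32+12 = 44
ES_Color grade = max(EF_Location scouting=13, EF_Pickup shots=32) = 32; EF_Color grade = 32+5 = 37
ES_VFX = max(EF_Set construction=8, EF_Principal photography=27, EF_Sound mix=44, EF_Color grade=37) = 44; EF_VFX = 44+10 = 54
Expected project duration μ = 54 hours. Critical path: Location scouting → Costume fitting → Editing → Sound mix → VFX.

Variance along critical path = 0.111 + 7.111 + 1.000 + 11.111 + 0.444 = 19.778; σ = √19.778 = 4.447 hours.
Z = (52 − 54) / 4.447 = -0.450
P(T ≤ 52) = Φ(-0.450) ≈ 0.326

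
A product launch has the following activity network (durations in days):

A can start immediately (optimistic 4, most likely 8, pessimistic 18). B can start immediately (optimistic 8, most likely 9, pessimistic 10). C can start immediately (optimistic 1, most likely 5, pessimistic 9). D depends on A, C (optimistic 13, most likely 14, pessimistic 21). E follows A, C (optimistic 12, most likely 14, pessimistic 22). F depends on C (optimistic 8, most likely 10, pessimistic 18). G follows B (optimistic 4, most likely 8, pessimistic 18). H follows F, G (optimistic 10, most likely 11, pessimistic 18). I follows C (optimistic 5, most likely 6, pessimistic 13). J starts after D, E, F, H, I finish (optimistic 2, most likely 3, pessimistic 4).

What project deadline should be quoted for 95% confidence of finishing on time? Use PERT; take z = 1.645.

te_A = (4 + 4·8 + 18)/6 = 54/6 = 9; σ²_A = ((18−4)/6)² = 5.444
te_B = (8 + 4·9 + 10)/6 = 54/6 = 9; σ²_B = ((10−8)/6)² = 0.111
te_C = (1 + 4·5 + 9)/6 = 30/6 = 5; σ²_C = ((9−1)/6)² = 1.778
te_D = (13 + 4·14 + 21)/6 = 90/6 = 15; σ²_D = ((21−13)/6)² = 1.778
te_E = (12 + 4·14 + 22)/6 = 90/6 = 15; σ²_E = ((22−12)/6)² = 2.778
te_F = (8 + 4·10 + 18)/6 = 66/6 = 11; σ²_F = ((18−8)/6)² = 2.778
te_G = (4 + 4·8 + 18)/6 = 54/6 = 9; σ²_G = ((18−4)/6)² = 5.444
te_H = (10 + 4·11 + 18)/6 = 72/6 = 12; σ²_H = ((18−10)/6)² = 1.778
te_I = (5 + 4·6 + 13)/6 = 42/6 = 7; σ²_I = ((13−5)/6)² = 1.778
te_J = (2 + 4·3 + 4)/6 = 18/6 = 3; σ²_J = ((4−2)/6)² = 0.111

Forward pass:
ES_A = 0; EF_A = 9
ES_B = 0; EF_B = 9
ES_C = 0; EF_C = 5
ES_D = max(EF_A=9, EF_C=5) = 9; EF_D = 9+15 = 24
ES_E = max(EF_A=9, EF_C=5) = 9; EF_E = 9+15 = 24
ES_F = 5; EF_F = 5+11 = 16
ES_G = 9; EF_G = 9+9 = 18
ES_H = max(EF_F=16, EF_G=18) = 18; EF_H = 18+12 = 30
ES_I = 5; EF_I = 5+7 = 12
ES_J = max(EF_D=24, EF_E=24, EF_F=16, EF_H=30, EF_I=12) = 30; EF_J = 30+3 = 33
Expected project duration μ = 33 days. Critical path: B → G → H → J.

Variance along critical path = 0.111 + 5.444 + 1.778 + 0.111 = 7.444; σ = 2.728 days.
D = μ + z·σ = 33 + 1.645·2.728 = 37.5 days

37.5 days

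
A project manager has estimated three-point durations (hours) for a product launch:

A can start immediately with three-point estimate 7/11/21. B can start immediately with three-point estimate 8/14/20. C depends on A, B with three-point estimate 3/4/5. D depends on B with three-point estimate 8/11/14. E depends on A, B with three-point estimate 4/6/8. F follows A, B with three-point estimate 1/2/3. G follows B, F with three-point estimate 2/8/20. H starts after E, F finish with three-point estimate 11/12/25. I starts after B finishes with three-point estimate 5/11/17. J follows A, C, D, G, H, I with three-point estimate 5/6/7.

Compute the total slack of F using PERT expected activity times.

4 hours

te_A = (7 + 4·11 + 21)/6 = 72/6 = 12
te_B = (8 + 4·14 + 20)/6 = 84/6 = 14
te_C = (3 + 4·4 + 5)/6 = 24/6 = 4
te_D = (8 + 4·11 + 14)/6 = 66/6 = 11
te_E = (4 + 4·6 + 8)/6 = 36/6 = 6
te_F = (1 + 4·2 + 3)/6 = 12/6 = 2
te_G = (2 + 4·8 + 20)/6 = 54/6 = 9
te_H = (11 + 4·12 + 25)/6 = 84/6 = 14
te_I = (5 + 4·11 + 17)/6 = 66/6 = 11
te_J = (5 + 4·6 + 7)/6 = 36/6 = 6

Forward pass:
ES_A = 0; EF_A = 12
ES_B = 0; EF_B = 14
ES_C = max(EF_A=12, EF_B=14) = 14; EF_C = 14+4 = 18
ES_D = 14; EF_D = 14+11 = 25
ES_E = max(EF_A=12, EF_B=14) = 14; EF_E = 14+6 = 20
ES_F = max(EF_A=12, EF_B=14) = 14; EF_F = 14+2 = 16
ES_G = max(EF_B=14, EF_F=16) = 16; EF_G = 16+9 = 25
ES_H = max(EF_E=20, EF_F=16) = 20; EF_H = 20+14 = 34
ES_I = 14; EF_I = 14+11 = 25
ES_J = max(EF_A=12, EF_C=18, EF_D=25, EF_G=25, EF_H=34, EF_I=25) = 34; EF_J = 34+6 = 40
Expected project duration μ = 40 hours. Critical path: B → E → H → J.

Backward pass:
LF_J = 40; LS_J = 40−6 = 34
LF_I = LS_J = 34; LS_I = 34−11 = 23
LF_H = LS_J = 34; LS_H = 34−14 = 20
LF_G = LS_J = 34; LS_G = 34−9 = 25
LF_F = min(LS_G=25, LS_H=20) = 20; LS_F = 20−2 = 18
LF_E = LS_H = 20; LS_E = 20−6 = 14
LF_D = LS_J = 34; LS_D = 34−11 = 23
LF_C = LS_J = 34; LS_C = 34−4 = 30
LF_B = min(LS_C=30, LS_D=23, LS_E=14, LS_F=18, LS_G=25, LS_I=23) = 14; LS_B = 14−14 = 0
LF_A = min(LS_C=30, LS_E=14, LS_F=18, LS_J=34) = 14; LS_A = 14−12 = 2
Slack_F = LS_F − ES_F = 18 − 14 = 4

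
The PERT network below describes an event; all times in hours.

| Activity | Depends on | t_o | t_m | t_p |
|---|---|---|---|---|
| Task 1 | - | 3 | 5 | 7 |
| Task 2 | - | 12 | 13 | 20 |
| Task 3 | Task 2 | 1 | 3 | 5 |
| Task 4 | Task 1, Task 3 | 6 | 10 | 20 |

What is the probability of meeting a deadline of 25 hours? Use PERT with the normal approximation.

0.139

te_Task 1 = (3 + 4·5 + 7)/6 = 30/6 = 5; σ²_Task 1 = ((7−3)/6)² = 0.444
te_Task 2 = (12 + 4·13 + 20)/6 = 84/6 = 14; σ²_Task 2 = ((20−12)/6)² = 1.778
te_Task 3 = (1 + 4·3 + 5)/6 = 18/6 = 3; σ²_Task 3 = ((5−1)/6)² = 0.444
te_Task 4 = (6 + 4·10 + 20)/6 = 66/6 = 11; σ²_Task 4 = ((20−6)/6)² = 5.444

Forward pass:
ES_Task 1 = 0; EF_Task 1 = 5
ES_Task 2 = 0; EF_Task 2 = 14
ES_Task 3 = 14; EF_Task 3 = 14+3 = 17
ES_Task 4 = max(EF_Task 1=5, EF_Task 3=17) = 17; EF_Task 4 = 17+11 = 28
Expected project duration μ = 28 hours. Critical path: Task 2 → Task 3 → Task 4.

Variance along critical path = 1.778 + 0.444 + 5.444 = 7.667; σ = √7.667 = 2.769 hours.
Z = (25 − 28) / 2.769 = -1.083
P(T ≤ 25) = Φ(-1.083) ≈ 0.139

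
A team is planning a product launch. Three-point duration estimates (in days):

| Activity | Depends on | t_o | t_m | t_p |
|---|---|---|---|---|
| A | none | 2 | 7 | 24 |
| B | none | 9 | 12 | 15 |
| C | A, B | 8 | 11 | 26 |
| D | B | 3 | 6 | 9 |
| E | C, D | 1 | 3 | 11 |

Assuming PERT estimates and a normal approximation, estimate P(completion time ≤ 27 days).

te_A = (2 + 4·7 + 24)/6 = 54/6 = 9; σ²_A = ((24−2)/6)² = 13.444
te_B = (9 + 4·12 + 15)/6 = 72/6 = 12; σ²_B = ((15−9)/6)² = 1.000
te_C = (8 + 4·11 + 26)/6 = 78/6 = 13; σ²_C = ((26−8)/6)² = 9.000
te_D = (3 + 4·6 + 9)/6 = 36/6 = 6; σ²_D = ((9−3)/6)² = 1.000
te_E = (1 + 4·3 + 11)/6 = 24/6 = 4; σ²_E = ((11−1)/6)² = 2.778

Forward pass:
ES_A = 0; EF_A = 9
ES_B = 0; EF_B = 12
ES_C = max(EF_A=9, EF_B=12) = 12; EF_C = 12+13 = 25
ES_D = 12; EF_D = 12+6 = 18
ES_E = max(EF_C=25, EF_D=18) = 25; EF_E = 25+4 = 29
Expected project duration μ = 29 days. Critical path: B → C → E.

Variance along critical path = 1.000 + 9.000 + 2.778 = 12.778; σ = √12.778 = 3.575 days.
Z = (27 − 29) / 3.575 = -0.560
P(T ≤ 27) = Φ(-0.560) ≈ 0.288

0.288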